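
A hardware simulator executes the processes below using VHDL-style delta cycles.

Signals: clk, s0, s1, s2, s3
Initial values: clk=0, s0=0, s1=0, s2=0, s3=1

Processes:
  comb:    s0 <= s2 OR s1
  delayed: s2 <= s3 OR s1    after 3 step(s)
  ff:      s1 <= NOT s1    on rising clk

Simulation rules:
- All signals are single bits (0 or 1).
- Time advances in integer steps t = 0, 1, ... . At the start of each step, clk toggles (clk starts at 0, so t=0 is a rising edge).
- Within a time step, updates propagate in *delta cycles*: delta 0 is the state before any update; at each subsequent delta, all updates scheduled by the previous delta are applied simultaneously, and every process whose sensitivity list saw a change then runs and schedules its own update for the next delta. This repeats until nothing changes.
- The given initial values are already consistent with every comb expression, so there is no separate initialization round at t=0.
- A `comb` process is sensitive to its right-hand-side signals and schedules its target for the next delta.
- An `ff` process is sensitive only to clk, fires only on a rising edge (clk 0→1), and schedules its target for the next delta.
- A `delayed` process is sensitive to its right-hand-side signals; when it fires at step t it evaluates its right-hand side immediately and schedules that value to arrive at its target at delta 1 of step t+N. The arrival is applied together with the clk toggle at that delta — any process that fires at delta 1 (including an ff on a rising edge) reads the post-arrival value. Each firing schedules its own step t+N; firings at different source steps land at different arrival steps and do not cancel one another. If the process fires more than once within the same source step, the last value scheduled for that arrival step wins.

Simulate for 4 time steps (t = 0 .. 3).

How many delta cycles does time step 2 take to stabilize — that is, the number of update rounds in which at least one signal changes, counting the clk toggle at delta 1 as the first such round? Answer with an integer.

t=0 Δ0: s3=1 s0=0 s1=0 clk=0 s2=0
  Δ1: clk:0→1
  Δ2: s1:0→1
  Δ3: s0:0→1
  (3Δ to stable)
t=1 Δ0: s3=1 s0=1 s1=1 clk=1 s2=0
  Δ1: clk:1→0
  (1Δ to stable)
t=2 Δ0: s3=1 s0=1 s1=1 clk=0 s2=0
  Δ1: clk:0→1
  Δ2: s1:1→0
  Δ3: s0:1→0
  (3Δ to stable)
t=3 Δ0: s3=1 s0=0 s1=0 clk=1 s2=0
  Δ1: clk:1→0, s2:0→1
  Δ2: s0:0→1
  (2Δ to stable)

3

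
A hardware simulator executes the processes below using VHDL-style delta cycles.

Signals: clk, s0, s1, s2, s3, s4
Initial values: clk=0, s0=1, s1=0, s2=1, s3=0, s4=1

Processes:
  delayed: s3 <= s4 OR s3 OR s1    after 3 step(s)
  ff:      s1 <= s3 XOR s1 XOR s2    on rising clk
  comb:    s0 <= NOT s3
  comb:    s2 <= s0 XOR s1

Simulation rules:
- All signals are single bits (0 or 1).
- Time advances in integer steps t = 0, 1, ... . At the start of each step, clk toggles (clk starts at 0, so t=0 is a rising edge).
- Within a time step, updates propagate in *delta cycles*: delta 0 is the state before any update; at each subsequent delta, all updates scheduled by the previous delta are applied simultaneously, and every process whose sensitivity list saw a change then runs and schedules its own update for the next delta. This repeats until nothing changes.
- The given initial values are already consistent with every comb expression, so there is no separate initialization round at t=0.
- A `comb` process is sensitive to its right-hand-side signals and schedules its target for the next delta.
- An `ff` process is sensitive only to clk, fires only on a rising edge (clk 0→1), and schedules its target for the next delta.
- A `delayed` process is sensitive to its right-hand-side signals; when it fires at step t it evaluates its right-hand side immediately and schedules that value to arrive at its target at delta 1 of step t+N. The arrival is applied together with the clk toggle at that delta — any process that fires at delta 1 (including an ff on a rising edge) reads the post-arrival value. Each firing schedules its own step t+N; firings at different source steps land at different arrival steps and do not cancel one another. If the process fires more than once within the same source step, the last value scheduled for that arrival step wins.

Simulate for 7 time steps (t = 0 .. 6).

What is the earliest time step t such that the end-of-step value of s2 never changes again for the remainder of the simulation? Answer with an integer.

3

t0.Δ0 s4=1 s0=1 s3=0 clk=0 s2=1 s1=0
t0.Δ1 s4=1 s0=1 s3=0 clk=1 s2=1 s1=0
t0.Δ2 s4=1 s0=1 s3=0 clk=1 s2=1 s1=1
t0.Δ3 s4=1 s0=1 s3=0 clk=1 s2=0 s1=1
t1.Δ0 s4=1 s0=1 s3=0 clk=1 s2=0 s1=1
t1.Δ1 s4=1 s0=1 s3=0 clk=0 s2=0 s1=1
t2.Δ0 s4=1 s0=1 s3=0 clk=0 s2=0 s1=1
t2.Δ1 s4=1 s0=1 s3=0 clk=1 s2=0 s1=1
t3.Δ0 s4=1 s0=1 s3=0 clk=1 s2=0 s1=1
t3.Δ1 s4=1 s0=1 s3=1 clk=0 s2=0 s1=1
t3.Δ2 s4=1 s0=0 s3=1 clk=0 s2=0 s1=1
t3.Δ3 s4=1 s0=0 s3=1 clk=0 s2=1 s1=1
t4.Δ0 s4=1 s0=0 s3=1 clk=0 s2=1 s1=1
t4.Δ1 s4=1 s0=0 s3=1 clk=1 s2=1 s1=1
t5.Δ0 s4=1 s0=0 s3=1 clk=1 s2=1 s1=1
t5.Δ1 s4=1 s0=0 s3=1 clk=0 s2=1 s1=1
t6.Δ0 s4=1 s0=0 s3=1 clk=0 s2=1 s1=1
t6.Δ1 s4=1 s0=0 s3=1 clk=1 s2=1 s1=1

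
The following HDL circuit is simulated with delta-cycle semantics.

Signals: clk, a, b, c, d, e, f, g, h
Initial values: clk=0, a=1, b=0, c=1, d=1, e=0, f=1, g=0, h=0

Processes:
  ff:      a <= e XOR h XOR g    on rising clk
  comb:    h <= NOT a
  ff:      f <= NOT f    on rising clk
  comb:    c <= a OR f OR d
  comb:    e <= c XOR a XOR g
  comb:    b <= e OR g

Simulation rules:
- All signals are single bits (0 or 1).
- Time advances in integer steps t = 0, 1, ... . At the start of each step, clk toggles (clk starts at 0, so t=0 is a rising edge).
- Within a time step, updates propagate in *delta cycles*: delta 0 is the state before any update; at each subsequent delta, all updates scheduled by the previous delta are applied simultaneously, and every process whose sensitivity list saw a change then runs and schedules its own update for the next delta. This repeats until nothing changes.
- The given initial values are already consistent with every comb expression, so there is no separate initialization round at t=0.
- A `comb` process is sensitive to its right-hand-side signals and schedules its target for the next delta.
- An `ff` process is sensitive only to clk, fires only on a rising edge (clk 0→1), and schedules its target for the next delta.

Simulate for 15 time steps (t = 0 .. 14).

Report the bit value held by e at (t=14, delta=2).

1

t0.Δ0 f=1 b=0 a=1 d=1 e=0 h=0 c=1 g=0 clk=0
t0.Δ1 f=1 b=0 a=1 d=1 e=0 h=0 c=1 g=0 clk=1
t0.Δ2 f=0 b=0 a=0 d=1 e=0 h=0 c=1 g=0 clk=1
t0.Δ3 f=0 b=0 a=0 d=1 e=1 h=1 c=1 g=0 clk=1
t0.Δ4 f=0 b=1 a=0 d=1 e=1 h=1 c=1 g=0 clk=1
t1.Δ0 f=0 b=1 a=0 d=1 e=1 h=1 c=1 g=0 clk=1
t1.Δ1 f=0 b=1 a=0 d=1 e=1 h=1 c=1 g=0 clk=0
t2.Δ0 f=0 b=1 a=0 d=1 e=1 h=1 c=1 g=0 clk=0
t2.Δ1 f=0 b=1 a=0 d=1 e=1 h=1 c=1 g=0 clk=1
t2.Δ2 f=1 b=1 a=0 d=1 e=1 h=1 c=1 g=0 clk=1
t3.Δ0 f=1 b=1 a=0 d=1 e=1 h=1 c=1 g=0 clk=1
t3.Δ1 f=1 b=1 a=0 d=1 e=1 h=1 c=1 g=0 clk=0
t4.Δ0 f=1 b=1 a=0 d=1 e=1 h=1 c=1 g=0 clk=0
t4.Δ1 f=1 b=1 a=0 d=1 e=1 h=1 c=1 g=0 clk=1
t4.Δ2 f=0 b=1 a=0 d=1 e=1 h=1 c=1 g=0 clk=1
t5.Δ0 f=0 b=1 a=0 d=1 e=1 h=1 c=1 g=0 clk=1
t5.Δ1 f=0 b=1 a=0 d=1 e=1 h=1 c=1 g=0 clk=0
t6.Δ0 f=0 b=1 a=0 d=1 e=1 h=1 c=1 g=0 clk=0
t6.Δ1 f=0 b=1 a=0 d=1 e=1 h=1 c=1 g=0 clk=1
t6.Δ2 f=1 b=1 a=0 d=1 e=1 h=1 c=1 g=0 clk=1
t7.Δ0 f=1 b=1 a=0 d=1 e=1 h=1 c=1 g=0 clk=1
t7.Δ1 f=1 b=1 a=0 d=1 e=1 h=1 c=1 g=0 clk=0
t8.Δ0 f=1 b=1 a=0 d=1 e=1 h=1 c=1 g=0 clk=0
t8.Δ1 f=1 b=1 a=0 d=1 e=1 h=1 c=1 g=0 clk=1
t8.Δ2 f=0 b=1 a=0 d=1 e=1 h=1 c=1 g=0 clk=1
t9.Δ0 f=0 b=1 a=0 d=1 e=1 h=1 c=1 g=0 clk=1
t9.Δ1 f=0 b=1 a=0 d=1 e=1 h=1 c=1 g=0 clk=0
t10.Δ0 f=0 b=1 a=0 d=1 e=1 h=1 c=1 g=0 clk=0
t10.Δ1 f=0 b=1 a=0 d=1 e=1 h=1 c=1 g=0 clk=1
t10.Δ2 f=1 b=1 a=0 d=1 e=1 h=1 c=1 g=0 clk=1
t11.Δ0 f=1 b=1 a=0 d=1 e=1 h=1 c=1 g=0 clk=1
t11.Δ1 f=1 b=1 a=0 d=1 e=1 h=1 c=1 g=0 clk=0
t12.Δ0 f=1 b=1 a=0 d=1 e=1 h=1 c=1 g=0 clk=0
t12.Δ1 f=1 b=1 a=0 d=1 e=1 h=1 c=1 g=0 clk=1
t12.Δ2 f=0 b=1 a=0 d=1 e=1 h=1 c=1 g=0 clk=1
t13.Δ0 f=0 b=1 a=0 d=1 e=1 h=1 c=1 g=0 clk=1
t13.Δ1 f=0 b=1 a=0 d=1 e=1 h=1 c=1 g=0 clk=0
t14.Δ0 f=0 b=1 a=0 d=1 e=1 h=1 c=1 g=0 clk=0
t14.Δ1 f=0 b=1 a=0 d=1 e=1 h=1 c=1 g=0 clk=1
t14.Δ2 f=1 b=1 a=0 d=1 e=1 h=1 c=1 g=0 clk=1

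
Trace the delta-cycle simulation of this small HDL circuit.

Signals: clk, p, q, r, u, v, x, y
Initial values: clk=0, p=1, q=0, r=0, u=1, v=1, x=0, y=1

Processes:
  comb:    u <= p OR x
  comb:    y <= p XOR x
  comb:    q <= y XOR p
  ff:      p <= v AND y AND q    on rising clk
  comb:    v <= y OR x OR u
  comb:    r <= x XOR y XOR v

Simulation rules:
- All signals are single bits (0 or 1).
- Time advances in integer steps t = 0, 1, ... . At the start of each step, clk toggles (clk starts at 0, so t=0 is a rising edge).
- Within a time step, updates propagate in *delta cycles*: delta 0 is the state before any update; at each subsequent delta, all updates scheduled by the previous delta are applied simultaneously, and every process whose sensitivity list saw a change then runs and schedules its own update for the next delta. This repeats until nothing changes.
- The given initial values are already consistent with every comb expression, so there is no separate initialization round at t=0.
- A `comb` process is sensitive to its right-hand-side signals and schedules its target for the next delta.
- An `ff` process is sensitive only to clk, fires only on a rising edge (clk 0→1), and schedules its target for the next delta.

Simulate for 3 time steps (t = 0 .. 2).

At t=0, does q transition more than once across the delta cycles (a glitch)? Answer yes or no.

t=0 Δ0: r=0 u=1 v=1 y=1 x=0 q=0 clk=0 p=1
  Δ1: clk:0→1
  Δ2: p:1→0
  Δ3: u:1→0, y:1→0, q:0→1
  Δ4: r:0→1, v:1→0, q:1→0
  Δ5: r:1→0
  (5Δ to stable)
t=1 Δ0: r=0 u=0 v=0 y=0 x=0 q=0 clk=1 p=0
  Δ1: clk:1→0
  (1Δ to stable)
t=2 Δ0: r=0 u=0 v=0 y=0 x=0 q=0 clk=0 p=0
  Δ1: clk:0→1
  (1Δ to stable)

yes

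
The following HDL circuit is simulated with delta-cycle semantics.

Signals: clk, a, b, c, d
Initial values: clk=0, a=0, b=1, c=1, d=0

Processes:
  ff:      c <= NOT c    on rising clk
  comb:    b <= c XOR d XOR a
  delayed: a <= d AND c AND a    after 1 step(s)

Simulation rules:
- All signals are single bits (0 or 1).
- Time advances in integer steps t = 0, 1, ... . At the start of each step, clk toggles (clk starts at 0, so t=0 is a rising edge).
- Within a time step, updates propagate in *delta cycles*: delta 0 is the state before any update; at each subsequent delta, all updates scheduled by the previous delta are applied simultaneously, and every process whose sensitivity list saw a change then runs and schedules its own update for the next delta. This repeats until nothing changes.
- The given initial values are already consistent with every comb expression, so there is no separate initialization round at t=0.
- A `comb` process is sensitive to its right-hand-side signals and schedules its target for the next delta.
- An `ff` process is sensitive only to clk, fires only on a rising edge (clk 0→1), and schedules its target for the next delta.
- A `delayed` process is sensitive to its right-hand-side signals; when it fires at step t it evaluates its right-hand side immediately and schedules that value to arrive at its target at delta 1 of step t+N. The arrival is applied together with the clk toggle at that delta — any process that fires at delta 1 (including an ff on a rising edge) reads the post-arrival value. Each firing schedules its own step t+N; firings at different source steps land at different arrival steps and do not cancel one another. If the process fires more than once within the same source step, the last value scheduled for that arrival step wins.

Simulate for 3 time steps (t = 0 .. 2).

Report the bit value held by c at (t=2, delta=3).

[bits: d,b,a,clk,c]
t=0: Δ0=01001 Δ1=01011 Δ2=01010 Δ3=00010 | 3Δ
t=1: Δ0=00010 Δ1=00000 | 1Δ
t=2: Δ0=00000 Δ1=00010 Δ2=00011 Δ3=01011 | 3Δ

1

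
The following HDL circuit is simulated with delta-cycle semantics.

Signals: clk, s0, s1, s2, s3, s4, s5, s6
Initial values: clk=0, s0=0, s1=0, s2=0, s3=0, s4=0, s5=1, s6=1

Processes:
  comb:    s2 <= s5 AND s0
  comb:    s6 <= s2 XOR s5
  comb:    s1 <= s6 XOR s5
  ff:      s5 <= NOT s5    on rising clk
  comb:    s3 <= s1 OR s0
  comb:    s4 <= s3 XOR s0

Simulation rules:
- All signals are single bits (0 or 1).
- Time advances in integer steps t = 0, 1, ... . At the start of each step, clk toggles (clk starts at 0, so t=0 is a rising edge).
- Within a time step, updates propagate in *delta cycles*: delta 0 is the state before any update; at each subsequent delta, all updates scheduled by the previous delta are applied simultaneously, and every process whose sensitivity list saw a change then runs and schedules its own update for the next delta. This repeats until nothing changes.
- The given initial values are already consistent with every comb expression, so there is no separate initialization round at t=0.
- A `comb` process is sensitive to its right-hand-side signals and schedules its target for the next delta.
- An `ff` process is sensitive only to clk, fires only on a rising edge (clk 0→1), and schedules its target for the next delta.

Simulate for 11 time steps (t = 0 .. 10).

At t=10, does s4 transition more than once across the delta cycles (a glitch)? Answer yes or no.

yes

t=0 Δ0: s5=1 s2=0 s4=0 clk=0 s6=1 s0=0 s3=0 s1=0
  Δ1: clk:0→1
  Δ2: s5:1→0
  Δ3: s6:1→0, s1:0→1
  Δ4: s3:0→1, s1:1→0
  Δ5: s4:0→1, s3:1→0
  Δ6: s4:1→0
  (6Δ to stable)
t=1 Δ0: s5=0 s2=0 s4=0 clk=1 s6=0 s0=0 s3=0 s1=0
  Δ1: clk:1→0
  (1Δ to stable)
t=2 Δ0: s5=0 s2=0 s4=0 clk=0 s6=0 s0=0 s3=0 s1=0
  Δ1: clk:0→1
  Δ2: s5:0→1
  Δ3: s6:0→1, s1:0→1
  Δ4: s3:0→1, s1:1→0
  Δ5: s4:0→1, s3:1→0
  Δ6: s4:1→0
  (6Δ to stable)
t=3 Δ0: s5=1 s2=0 s4=0 clk=1 s6=1 s0=0 s3=0 s1=0
  Δ1: clk:1→0
  (1Δ to stable)
t=4 Δ0: s5=1 s2=0 s4=0 clk=0 s6=1 s0=0 s3=0 s1=0
  Δ1: clk:0→1
  Δ2: s5:1→0
  Δ3: s6:1→0, s1:0→1
  Δ4: s3:0→1, s1:1→0
  Δ5: s4:0→1, s3:1→0
  Δ6: s4:1→0
  (6Δ to stable)
t=5 Δ0: s5=0 s2=0 s4=0 clk=1 s6=0 s0=0 s3=0 s1=0
  Δ1: clk:1→0
  (1Δ to stable)
t=6 Δ0: s5=0 s2=0 s4=0 clk=0 s6=0 s0=0 s3=0 s1=0
  Δ1: clk:0→1
  Δ2: s5:0→1
  Δ3: s6:0→1, s1:0→1
  Δ4: s3:0→1, s1:1→0
  Δ5: s4:0→1, s3:1→0
  Δ6: s4:1→0
  (6Δ to stable)
t=7 Δ0: s5=1 s2=0 s4=0 clk=1 s6=1 s0=0 s3=0 s1=0
  Δ1: clk:1→0
  (1Δ to stable)
t=8 Δ0: s5=1 s2=0 s4=0 clk=0 s6=1 s0=0 s3=0 s1=0
  Δ1: clk:0→1
  Δ2: s5:1→0
  Δ3: s6:1→0, s1:0→1
  Δ4: s3:0→1, s1:1→0
  Δ5: s4:0→1, s3:1→0
  Δ6: s4:1→0
  (6Δ to stable)
t=9 Δ0: s5=0 s2=0 s4=0 clk=1 s6=0 s0=0 s3=0 s1=0
  Δ1: clk:1→0
  (1Δ to stable)
t=10 Δ0: s5=0 s2=0 s4=0 clk=0 s6=0 s0=0 s3=0 s1=0
  Δ1: clk:0→1
  Δ2: s5:0→1
  Δ3: s6:0→1, s1:0→1
  Δ4: s3:0→1, s1:1→0
  Δ5: s4:0→1, s3:1→0
  Δ6: s4:1→0
  (6Δ to stable)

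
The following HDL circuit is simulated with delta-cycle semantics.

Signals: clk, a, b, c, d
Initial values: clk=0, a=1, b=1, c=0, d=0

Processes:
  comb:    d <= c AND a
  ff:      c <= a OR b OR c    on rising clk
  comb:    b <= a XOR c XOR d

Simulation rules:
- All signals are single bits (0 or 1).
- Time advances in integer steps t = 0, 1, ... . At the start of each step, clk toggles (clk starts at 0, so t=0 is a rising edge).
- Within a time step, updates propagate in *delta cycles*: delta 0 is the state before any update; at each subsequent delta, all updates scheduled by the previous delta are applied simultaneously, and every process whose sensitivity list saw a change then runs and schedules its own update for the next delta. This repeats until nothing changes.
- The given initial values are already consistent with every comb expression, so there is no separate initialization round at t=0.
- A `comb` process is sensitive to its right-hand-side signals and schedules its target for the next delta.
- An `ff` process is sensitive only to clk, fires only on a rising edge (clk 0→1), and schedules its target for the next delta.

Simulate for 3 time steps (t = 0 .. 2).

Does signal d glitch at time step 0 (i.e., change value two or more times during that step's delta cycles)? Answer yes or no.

no

t=0 Δ0: a=1 d=0 c=0 clk=0 b=1
  Δ1: clk:0→1
  Δ2: c:0→1
  Δ3: d:0→1, b:1→0
  Δ4: b:0→1
  (4Δ to stable)
t=1 Δ0: a=1 d=1 c=1 clk=1 b=1
  Δ1: clk:1→0
  (1Δ to stable)
t=2 Δ0: a=1 d=1 c=1 clk=0 b=1
  Δ1: clk:0→1
  (1Δ to stable)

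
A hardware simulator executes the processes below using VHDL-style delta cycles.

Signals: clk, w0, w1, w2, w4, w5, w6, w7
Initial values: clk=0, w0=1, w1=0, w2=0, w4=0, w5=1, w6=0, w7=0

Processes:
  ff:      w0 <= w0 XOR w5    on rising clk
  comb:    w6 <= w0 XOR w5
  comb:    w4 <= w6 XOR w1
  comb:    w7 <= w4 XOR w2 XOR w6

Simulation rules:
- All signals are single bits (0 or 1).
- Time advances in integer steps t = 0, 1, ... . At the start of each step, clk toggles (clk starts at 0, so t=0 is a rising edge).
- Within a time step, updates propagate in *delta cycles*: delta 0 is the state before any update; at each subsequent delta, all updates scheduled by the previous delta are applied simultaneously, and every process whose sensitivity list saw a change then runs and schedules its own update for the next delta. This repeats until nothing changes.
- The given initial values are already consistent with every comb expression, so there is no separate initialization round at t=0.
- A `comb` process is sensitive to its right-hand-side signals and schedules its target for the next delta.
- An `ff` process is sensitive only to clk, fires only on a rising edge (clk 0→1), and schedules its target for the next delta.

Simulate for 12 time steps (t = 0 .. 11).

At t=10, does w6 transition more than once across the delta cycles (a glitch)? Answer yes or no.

no

t=0 Δ0: w7=0 w1=0 w2=0 w4=0 w5=1 clk=0 w0=1 w6=0
  Δ1: clk:0→1
  Δ2: w0:1→0
  Δ3: w6:0→1
  Δ4: w7:0→1, w4:0→1
  Δ5: w7:1→0
  (5Δ to stable)
t=1 Δ0: w7=0 w1=0 w2=0 w4=1 w5=1 clk=1 w0=0 w6=1
  Δ1: clk:1→0
  (1Δ to stable)
t=2 Δ0: w7=0 w1=0 w2=0 w4=1 w5=1 clk=0 w0=0 w6=1
  Δ1: clk:0→1
  Δ2: w0:0→1
  Δ3: w6:1→0
  Δ4: w7:0→1, w4:1→0
  Δ5: w7:1→0
  (5Δ to stable)
t=3 Δ0: w7=0 w1=0 w2=0 w4=0 w5=1 clk=1 w0=1 w6=0
  Δ1: clk:1→0
  (1Δ to stable)
t=4 Δ0: w7=0 w1=0 w2=0 w4=0 w5=1 clk=0 w0=1 w6=0
  Δ1: clk:0→1
  Δ2: w0:1→0
  Δ3: w6:0→1
  Δ4: w7:0→1, w4:0→1
  Δ5: w7:1→0
  (5Δ to stable)
t=5 Δ0: w7=0 w1=0 w2=0 w4=1 w5=1 clk=1 w0=0 w6=1
  Δ1: clk:1→0
  (1Δ to stable)
t=6 Δ0: w7=0 w1=0 w2=0 w4=1 w5=1 clk=0 w0=0 w6=1
  Δ1: clk:0→1
  Δ2: w0:0→1
  Δ3: w6:1→0
  Δ4: w7:0→1, w4:1→0
  Δ5: w7:1→0
  (5Δ to stable)
t=7 Δ0: w7=0 w1=0 w2=0 w4=0 w5=1 clk=1 w0=1 w6=0
  Δ1: clk:1→0
  (1Δ to stable)
t=8 Δ0: w7=0 w1=0 w2=0 w4=0 w5=1 clk=0 w0=1 w6=0
  Δ1: clk:0→1
  Δ2: w0:1→0
  Δ3: w6:0→1
  Δ4: w7:0→1, w4:0→1
  Δ5: w7:1→0
  (5Δ to stable)
t=9 Δ0: w7=0 w1=0 w2=0 w4=1 w5=1 clk=1 w0=0 w6=1
  Δ1: clk:1→0
  (1Δ to stable)
t=10 Δ0: w7=0 w1=0 w2=0 w4=1 w5=1 clk=0 w0=0 w6=1
  Δ1: clk:0→1
  Δ2: w0:0→1
  Δ3: w6:1→0
  Δ4: w7:0→1, w4:1→0
  Δ5: w7:1→0
  (5Δ to stable)
t=11 Δ0: w7=0 w1=0 w2=0 w4=0 w5=1 clk=1 w0=1 w6=0
  Δ1: clk:1→0
  (1Δ to stable)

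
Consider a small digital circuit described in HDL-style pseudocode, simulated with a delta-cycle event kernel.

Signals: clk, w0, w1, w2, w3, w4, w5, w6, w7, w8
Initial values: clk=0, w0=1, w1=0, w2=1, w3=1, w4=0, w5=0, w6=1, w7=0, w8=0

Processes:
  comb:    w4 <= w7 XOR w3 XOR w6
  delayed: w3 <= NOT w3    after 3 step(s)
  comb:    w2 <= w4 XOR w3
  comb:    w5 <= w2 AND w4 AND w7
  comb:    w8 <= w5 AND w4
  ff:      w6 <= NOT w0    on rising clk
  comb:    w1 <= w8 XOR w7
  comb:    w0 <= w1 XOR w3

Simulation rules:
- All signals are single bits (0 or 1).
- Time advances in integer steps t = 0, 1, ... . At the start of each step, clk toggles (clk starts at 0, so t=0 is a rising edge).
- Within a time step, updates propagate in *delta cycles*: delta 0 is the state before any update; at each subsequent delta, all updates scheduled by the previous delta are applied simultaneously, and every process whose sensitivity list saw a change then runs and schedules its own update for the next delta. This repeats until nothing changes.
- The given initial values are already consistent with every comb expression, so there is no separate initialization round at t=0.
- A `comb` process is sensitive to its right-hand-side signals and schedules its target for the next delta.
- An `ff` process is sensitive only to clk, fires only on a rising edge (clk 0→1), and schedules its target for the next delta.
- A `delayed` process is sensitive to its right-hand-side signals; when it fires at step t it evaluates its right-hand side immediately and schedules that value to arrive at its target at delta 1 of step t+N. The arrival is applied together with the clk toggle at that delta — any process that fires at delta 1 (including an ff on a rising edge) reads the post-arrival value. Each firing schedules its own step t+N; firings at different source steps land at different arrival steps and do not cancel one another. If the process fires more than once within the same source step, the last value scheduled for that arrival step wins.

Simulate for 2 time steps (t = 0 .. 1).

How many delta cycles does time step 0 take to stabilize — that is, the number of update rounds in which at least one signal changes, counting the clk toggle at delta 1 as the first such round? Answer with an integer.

t=0 Δ0: w1=0 w8=0 w4=0 w2=1 w3=1 w6=1 clk=0 w7=0 w0=1 w5=0
  Δ1: clk:0→1
  Δ2: w6:1→0
  Δ3: w4:0→1
  Δ4: w2:1→0
  (4Δ to stable)
t=1 Δ0: w1=0 w8=0 w4=1 w2=0 w3=1 w6=0 clk=1 w7=0 w0=1 w5=0
  Δ1: clk:1→0
  (1Δ to stable)

4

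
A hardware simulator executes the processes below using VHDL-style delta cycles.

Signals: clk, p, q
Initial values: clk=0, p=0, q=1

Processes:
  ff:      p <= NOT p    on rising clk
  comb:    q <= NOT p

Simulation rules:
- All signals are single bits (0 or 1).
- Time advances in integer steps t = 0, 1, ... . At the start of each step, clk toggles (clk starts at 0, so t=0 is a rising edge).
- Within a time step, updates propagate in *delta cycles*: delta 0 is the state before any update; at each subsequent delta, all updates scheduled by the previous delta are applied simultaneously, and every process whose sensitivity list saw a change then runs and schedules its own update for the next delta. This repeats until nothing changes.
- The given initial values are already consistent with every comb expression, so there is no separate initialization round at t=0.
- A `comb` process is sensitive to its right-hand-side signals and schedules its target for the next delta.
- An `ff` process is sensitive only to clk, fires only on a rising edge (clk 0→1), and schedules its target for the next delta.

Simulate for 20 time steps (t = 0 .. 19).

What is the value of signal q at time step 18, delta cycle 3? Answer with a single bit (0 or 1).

1

t=0 Δ0: clk=0 p=0 q=1
  Δ1: clk:0→1
  Δ2: p:0→1
  Δ3: q:1→0
  (3Δ to stable)
t=1 Δ0: clk=1 p=1 q=0
  Δ1: clk:1→0
  (1Δ to stable)
t=2 Δ0: clk=0 p=1 q=0
  Δ1: clk:0→1
  Δ2: p:1→0
  Δ3: q:0→1
  (3Δ to stable)
t=3 Δ0: clk=1 p=0 q=1
  Δ1: clk:1→0
  (1Δ to stable)
t=4 Δ0: clk=0 p=0 q=1
  Δ1: clk:0→1
  Δ2: p:0→1
  Δ3: q:1→0
  (3Δ to stable)
t=5 Δ0: clk=1 p=1 q=0
  Δ1: clk:1→0
  (1Δ to stable)
t=6 Δ0: clk=0 p=1 q=0
  Δ1: clk:0→1
  Δ2: p:1→0
  Δ3: q:0→1
  (3Δ to stable)
t=7 Δ0: clk=1 p=0 q=1
  Δ1: clk:1→0
  (1Δ to stable)
t=8 Δ0: clk=0 p=0 q=1
  Δ1: clk:0→1
  Δ2: p:0→1
  Δ3: q:1→0
  (3Δ to stable)
t=9 Δ0: clk=1 p=1 q=0
  Δ1: clk:1→0
  (1Δ to stable)
t=10 Δ0: clk=0 p=1 q=0
  Δ1: clk:0→1
  Δ2: p:1→0
  Δ3: q:0→1
  (3Δ to stable)
t=11 Δ0: clk=1 p=0 q=1
  Δ1: clk:1→0
  (1Δ to stable)
t=12 Δ0: clk=0 p=0 q=1
  Δ1: clk:0→1
  Δ2: p:0→1
  Δ3: q:1→0
  (3Δ to stable)
t=13 Δ0: clk=1 p=1 q=0
  Δ1: clk:1→0
  (1Δ to stable)
t=14 Δ0: clk=0 p=1 q=0
  Δ1: clk:0→1
  Δ2: p:1→0
  Δ3: q:0→1
  (3Δ to stable)
t=15 Δ0: clk=1 p=0 q=1
  Δ1: clk:1→0
  (1Δ to stable)
t=16 Δ0: clk=0 p=0 q=1
  Δ1: clk:0→1
  Δ2: p:0→1
  Δ3: q:1→0
  (3Δ to stable)
t=17 Δ0: clk=1 p=1 q=0
  Δ1: clk:1→0
  (1Δ to stable)
t=18 Δ0: clk=0 p=1 q=0
  Δ1: clk:0→1
  Δ2: p:1→0
  Δ3: q:0→1
  (3Δ to stable)
t=19 Δ0: clk=1 p=0 q=1
  Δ1: clk:1→0
  (1Δ to stable)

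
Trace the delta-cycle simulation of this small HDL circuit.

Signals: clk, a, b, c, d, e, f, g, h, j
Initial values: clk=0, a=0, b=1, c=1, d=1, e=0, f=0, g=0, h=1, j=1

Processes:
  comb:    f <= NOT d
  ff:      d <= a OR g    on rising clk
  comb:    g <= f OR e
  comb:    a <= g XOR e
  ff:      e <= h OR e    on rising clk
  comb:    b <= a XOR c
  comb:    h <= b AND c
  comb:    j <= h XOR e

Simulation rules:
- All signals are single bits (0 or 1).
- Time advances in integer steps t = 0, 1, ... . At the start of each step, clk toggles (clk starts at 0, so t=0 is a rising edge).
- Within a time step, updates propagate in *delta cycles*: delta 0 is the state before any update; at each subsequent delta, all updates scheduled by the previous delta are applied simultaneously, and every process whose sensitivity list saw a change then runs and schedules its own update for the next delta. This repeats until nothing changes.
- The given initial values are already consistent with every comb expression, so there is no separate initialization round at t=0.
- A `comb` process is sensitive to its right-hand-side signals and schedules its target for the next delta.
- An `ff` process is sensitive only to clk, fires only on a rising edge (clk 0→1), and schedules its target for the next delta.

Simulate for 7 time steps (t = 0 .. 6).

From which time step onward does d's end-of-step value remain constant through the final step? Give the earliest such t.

2

t0.Δ0 clk=0 g=0 c=1 e=0 h=1 a=0 f=0 j=1 d=1 b=1
t0.Δ1 clk=1 g=0 c=1 e=0 h=1 a=0 f=0 j=1 d=1 b=1
t0.Δ2 clk=1 g=0 c=1 e=1 h=1 a=0 f=0 j=1 d=0 b=1
t0.Δ3 clk=1 g=1 c=1 e=1 h=1 a=1 f=1 j=0 d=0 b=1
t0.Δ4 clk=1 g=1 c=1 e=1 h=1 a=0 f=1 j=0 d=0 b=0
t0.Δ5 clk=1 g=1 c=1 e=1 h=0 a=0 f=1 j=0 d=0 b=1
t0.Δ6 clk=1 g=1 c=1 e=1 h=1 a=0 f=1 j=1 d=0 b=1
t0.Δ7 clk=1 g=1 c=1 e=1 h=1 a=0 f=1 j=0 d=0 b=1
t1.Δ0 clk=1 g=1 c=1 e=1 h=1 a=0 f=1 j=0 d=0 b=1
t1.Δ1 clk=0 g=1 c=1 e=1 h=1 a=0 f=1 j=0 d=0 b=1
t2.Δ0 clk=0 g=1 c=1 e=1 h=1 a=0 f=1 j=0 d=0 b=1
t2.Δ1 clk=1 g=1 c=1 e=1 h=1 a=0 f=1 j=0 d=0 b=1
t2.Δ2 clk=1 g=1 c=1 e=1 h=1 a=0 f=1 j=0 d=1 b=1
t2.Δ3 clk=1 g=1 c=1 e=1 h=1 a=0 f=0 j=0 d=1 b=1
t3.Δ0 clk=1 g=1 c=1 e=1 h=1 a=0 f=0 j=0 d=1 b=1
t3.Δ1 clk=0 g=1 c=1 e=1 h=1 a=0 f=0 j=0 d=1 b=1
t4.Δ0 clk=0 g=1 c=1 e=1 h=1 a=0 f=0 j=0 d=1 b=1
t4.Δ1 clk=1 g=1 c=1 e=1 h=1 a=0 f=0 j=0 d=1 b=1
t5.Δ0 clk=1 g=1 c=1 e=1 h=1 a=0 f=0 j=0 d=1 b=1
t5.Δ1 clk=0 g=1 c=1 e=1 h=1 a=0 f=0 j=0 d=1 b=1
t6.Δ0 clk=0 g=1 c=1 e=1 h=1 a=0 f=0 j=0 d=1 b=1
t6.Δ1 clk=1 g=1 c=1 e=1 h=1 a=0 f=0 j=0 d=1 b=1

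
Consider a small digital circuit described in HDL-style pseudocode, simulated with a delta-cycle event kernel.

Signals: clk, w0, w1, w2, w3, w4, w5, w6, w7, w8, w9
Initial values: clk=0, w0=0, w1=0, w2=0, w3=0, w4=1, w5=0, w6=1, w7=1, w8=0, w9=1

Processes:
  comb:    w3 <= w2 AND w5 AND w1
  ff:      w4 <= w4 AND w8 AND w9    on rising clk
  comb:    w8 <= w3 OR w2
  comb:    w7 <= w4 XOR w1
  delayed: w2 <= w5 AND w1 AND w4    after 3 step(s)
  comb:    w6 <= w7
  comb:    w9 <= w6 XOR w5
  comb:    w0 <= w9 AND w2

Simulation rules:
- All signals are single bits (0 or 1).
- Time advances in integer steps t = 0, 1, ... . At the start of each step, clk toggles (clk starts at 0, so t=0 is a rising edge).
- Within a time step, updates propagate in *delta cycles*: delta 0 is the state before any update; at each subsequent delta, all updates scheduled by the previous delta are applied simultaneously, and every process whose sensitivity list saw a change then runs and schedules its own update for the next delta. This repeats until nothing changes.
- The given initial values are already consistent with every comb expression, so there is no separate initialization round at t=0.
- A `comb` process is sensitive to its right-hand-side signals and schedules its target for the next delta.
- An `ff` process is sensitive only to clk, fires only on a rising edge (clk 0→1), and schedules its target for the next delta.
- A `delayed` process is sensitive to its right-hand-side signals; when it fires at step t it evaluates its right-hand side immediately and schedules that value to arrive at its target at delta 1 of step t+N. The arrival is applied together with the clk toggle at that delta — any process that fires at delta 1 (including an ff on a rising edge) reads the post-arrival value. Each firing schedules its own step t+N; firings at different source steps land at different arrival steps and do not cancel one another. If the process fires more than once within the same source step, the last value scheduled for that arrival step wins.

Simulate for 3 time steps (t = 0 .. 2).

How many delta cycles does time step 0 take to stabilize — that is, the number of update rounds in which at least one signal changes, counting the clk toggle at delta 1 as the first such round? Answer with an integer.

t=0 Δ0: w2=0 clk=0 w4=1 w3=0 w9=1 w8=0 w0=0 w7=1 w1=0 w6=1 w5=0
  Δ1: clk:0→1
  Δ2: w4:1→0
  Δ3: w7:1→0
  Δ4: w6:1→0
  Δ5: w9:1→0
  (5Δ to stable)
t=1 Δ0: w2=0 clk=1 w4=0 w3=0 w9=0 w8=0 w0=0 w7=0 w1=0 w6=0 w5=0
  Δ1: clk:1→0
  (1Δ to stable)
t=2 Δ0: w2=0 clk=0 w4=0 w3=0 w9=0 w8=0 w0=0 w7=0 w1=0 w6=0 w5=0
  Δ1: clk:0→1
  (1Δ to stable)

5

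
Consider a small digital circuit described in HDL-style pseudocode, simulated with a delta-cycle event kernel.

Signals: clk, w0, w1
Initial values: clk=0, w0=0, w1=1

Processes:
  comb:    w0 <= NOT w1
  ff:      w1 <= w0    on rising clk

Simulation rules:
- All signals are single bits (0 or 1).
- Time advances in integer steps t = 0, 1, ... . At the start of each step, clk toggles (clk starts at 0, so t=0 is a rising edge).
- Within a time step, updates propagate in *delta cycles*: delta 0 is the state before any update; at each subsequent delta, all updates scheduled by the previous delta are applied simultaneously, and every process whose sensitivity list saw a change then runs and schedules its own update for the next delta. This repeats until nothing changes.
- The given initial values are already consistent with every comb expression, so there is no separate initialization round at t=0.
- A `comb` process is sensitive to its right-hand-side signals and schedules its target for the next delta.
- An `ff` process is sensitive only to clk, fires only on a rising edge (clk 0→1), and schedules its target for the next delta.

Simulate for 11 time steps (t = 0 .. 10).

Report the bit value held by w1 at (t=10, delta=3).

1

t0.Δ0 w1=1 clk=0 w0=0
t0.Δ1 w1=1 clk=1 w0=0
t0.Δ2 w1=0 clk=1 w0=0
t0.Δ3 w1=0 clk=1 w0=1
t1.Δ0 w1=0 clk=1 w0=1
t1.Δ1 w1=0 clk=0 w0=1
t2.Δ0 w1=0 clk=0 w0=1
t2.Δ1 w1=0 clk=1 w0=1
t2.Δ2 w1=1 clk=1 w0=1
t2.Δ3 w1=1 clk=1 w0=0
t3.Δ0 w1=1 clk=1 w0=0
t3.Δ1 w1=1 clk=0 w0=0
t4.Δ0 w1=1 clk=0 w0=0
t4.Δ1 w1=1 clk=1 w0=0
t4.Δ2 w1=0 clk=1 w0=0
t4.Δ3 w1=0 clk=1 w0=1
t5.Δ0 w1=0 clk=1 w0=1
t5.Δ1 w1=0 clk=0 w0=1
t6.Δ0 w1=0 clk=0 w0=1
t6.Δ1 w1=0 clk=1 w0=1
t6.Δ2 w1=1 clk=1 w0=1
t6.Δ3 w1=1 clk=1 w0=0
t7.Δ0 w1=1 clk=1 w0=0
t7.Δ1 w1=1 clk=0 w0=0
t8.Δ0 w1=1 clk=0 w0=0
t8.Δ1 w1=1 clk=1 w0=0
t8.Δ2 w1=0 clk=1 w0=0
t8.Δ3 w1=0 clk=1 w0=1
t9.Δ0 w1=0 clk=1 w0=1
t9.Δ1 w1=0 clk=0 w0=1
t10.Δ0 w1=0 clk=0 w0=1
t10.Δ1 w1=0 clk=1 w0=1
t10.Δ2 w1=1 clk=1 w0=1
t10.Δ3 w1=1 clk=1 w0=0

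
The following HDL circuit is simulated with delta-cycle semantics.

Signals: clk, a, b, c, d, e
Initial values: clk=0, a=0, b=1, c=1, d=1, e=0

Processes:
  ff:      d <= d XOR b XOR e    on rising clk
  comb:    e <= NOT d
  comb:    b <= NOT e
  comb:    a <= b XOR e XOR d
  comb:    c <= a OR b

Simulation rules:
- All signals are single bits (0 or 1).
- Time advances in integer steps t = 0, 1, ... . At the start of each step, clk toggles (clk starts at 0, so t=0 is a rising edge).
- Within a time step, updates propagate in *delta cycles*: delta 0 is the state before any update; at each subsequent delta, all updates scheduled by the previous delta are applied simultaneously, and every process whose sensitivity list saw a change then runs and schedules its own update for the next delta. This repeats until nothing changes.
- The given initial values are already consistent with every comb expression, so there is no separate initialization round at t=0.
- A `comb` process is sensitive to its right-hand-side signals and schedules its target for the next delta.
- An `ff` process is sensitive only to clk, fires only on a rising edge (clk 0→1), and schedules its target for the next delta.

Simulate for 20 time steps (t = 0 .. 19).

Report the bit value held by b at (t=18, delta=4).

1

t0.Δ0 a=0 d=1 clk=0 e=0 c=1 b=1
t0.Δ1 a=0 d=1 clk=1 e=0 c=1 b=1
t0.Δ2 a=0 d=0 clk=1 e=0 c=1 b=1
t0.Δ3 a=1 d=0 clk=1 e=1 c=1 b=1
t0.Δ4 a=0 d=0 clk=1 e=1 c=1 b=0
t0.Δ5 a=1 d=0 clk=1 e=1 c=0 b=0
t0.Δ6 a=1 d=0 clk=1 e=1 c=1 b=0
t1.Δ0 a=1 d=0 clk=1 e=1 c=1 b=0
t1.Δ1 a=1 d=0 clk=0 e=1 c=1 b=0
t2.Δ0 a=1 d=0 clk=0 e=1 c=1 b=0
t2.Δ1 a=1 d=0 clk=1 e=1 c=1 b=0
t2.Δ2 a=1 d=1 clk=1 e=1 c=1 b=0
t2.Δ3 a=0 d=1 clk=1 e=0 c=1 b=0
t2.Δ4 a=1 d=1 clk=1 e=0 c=0 b=1
t2.Δ5 a=0 d=1 clk=1 e=0 c=1 b=1
t3.Δ0 a=0 d=1 clk=1 e=0 c=1 b=1
t3.Δ1 a=0 d=1 clk=0 e=0 c=1 b=1
t4.Δ0 a=0 d=1 clk=0 e=0 c=1 b=1
t4.Δ1 a=0 d=1 clk=1 e=0 c=1 b=1
t4.Δ2 a=0 d=0 clk=1 e=0 c=1 b=1
t4.Δ3 a=1 d=0 clk=1 e=1 c=1 b=1
t4.Δ4 a=0 d=0 clk=1 e=1 c=1 b=0
t4.Δ5 a=1 d=0 clk=1 e=1 c=0 b=0
t4.Δ6 a=1 d=0 clk=1 e=1 c=1 b=0
t5.Δ0 a=1 d=0 clk=1 e=1 c=1 b=0
t5.Δ1 a=1 d=0 clk=0 e=1 c=1 b=0
t6.Δ0 a=1 d=0 clk=0 e=1 c=1 b=0
t6.Δ1 a=1 d=0 clk=1 e=1 c=1 b=0
t6.Δ2 a=1 d=1 clk=1 e=1 c=1 b=0
t6.Δ3 a=0 d=1 clk=1 e=0 c=1 b=0
t6.Δ4 a=1 d=1 clk=1 e=0 c=0 b=1
t6.Δ5 a=0 d=1 clk=1 e=0 c=1 b=1
t7.Δ0 a=0 d=1 clk=1 e=0 c=1 b=1
t7.Δ1 a=0 d=1 clk=0 e=0 c=1 b=1
t8.Δ0 a=0 d=1 clk=0 e=0 c=1 b=1
t8.Δ1 a=0 d=1 clk=1 e=0 c=1 b=1
t8.Δ2 a=0 d=0 clk=1 e=0 c=1 b=1
t8.Δ3 a=1 d=0 clk=1 e=1 c=1 b=1
t8.Δ4 a=0 d=0 clk=1 e=1 c=1 b=0
t8.Δ5 a=1 d=0 clk=1 e=1 c=0 b=0
t8.Δ6 a=1 d=0 clk=1 e=1 c=1 b=0
t9.Δ0 a=1 d=0 clk=1 e=1 c=1 b=0
t9.Δ1 a=1 d=0 clk=0 e=1 c=1 b=0
t10.Δ0 a=1 d=0 clk=0 e=1 c=1 b=0
t10.Δ1 a=1 d=0 clk=1 e=1 c=1 b=0
t10.Δ2 a=1 d=1 clk=1 e=1 c=1 b=0
t10.Δ3 a=0 d=1 clk=1 e=0 c=1 b=0
t10.Δ4 a=1 d=1 clk=1 e=0 c=0 b=1
t10.Δ5 a=0 d=1 clk=1 e=0 c=1 b=1
t11.Δ0 a=0 d=1 clk=1 e=0 c=1 b=1
t11.Δ1 a=0 d=1 clk=0 e=0 c=1 b=1
t12.Δ0 a=0 d=1 clk=0 e=0 c=1 b=1
t12.Δ1 a=0 d=1 clk=1 e=0 c=1 b=1
t12.Δ2 a=0 d=0 clk=1 e=0 c=1 b=1
t12.Δ3 a=1 d=0 clk=1 e=1 c=1 b=1
t12.Δ4 a=0 d=0 clk=1 e=1 c=1 b=0
t12.Δ5 a=1 d=0 clk=1 e=1 c=0 b=0
t12.Δ6 a=1 d=0 clk=1 e=1 c=1 b=0
t13.Δ0 a=1 d=0 clk=1 e=1 c=1 b=0
t13.Δ1 a=1 d=0 clk=0 e=1 c=1 b=0
t14.Δ0 a=1 d=0 clk=0 e=1 c=1 b=0
t14.Δ1 a=1 d=0 clk=1 e=1 c=1 b=0
t14.Δ2 a=1 d=1 clk=1 e=1 c=1 b=0
t14.Δ3 a=0 d=1 clk=1 e=0 c=1 b=0
t14.Δ4 a=1 d=1 clk=1 e=0 c=0 b=1
t14.Δ5 a=0 d=1 clk=1 e=0 c=1 b=1
t15.Δ0 a=0 d=1 clk=1 e=0 c=1 b=1
t15.Δ1 a=0 d=1 clk=0 e=0 c=1 b=1
t16.Δ0 a=0 d=1 clk=0 e=0 c=1 b=1
t16.Δ1 a=0 d=1 clk=1 e=0 c=1 b=1
t16.Δ2 a=0 d=0 clk=1 e=0 c=1 b=1
t16.Δ3 a=1 d=0 clk=1 e=1 c=1 b=1
t16.Δ4 a=0 d=0 clk=1 e=1 c=1 b=0
t16.Δ5 a=1 d=0 clk=1 e=1 c=0 b=0
t16.Δ6 a=1 d=0 clk=1 e=1 c=1 b=0
t17.Δ0 a=1 d=0 clk=1 e=1 c=1 b=0
t17.Δ1 a=1 d=0 clk=0 e=1 c=1 b=0
t18.Δ0 a=1 d=0 clk=0 e=1 c=1 b=0
t18.Δ1 a=1 d=0 clk=1 e=1 c=1 b=0
t18.Δ2 a=1 d=1 clk=1 e=1 c=1 b=0
t18.Δ3 a=0 d=1 clk=1 e=0 c=1 b=0
t18.Δ4 a=1 d=1 clk=1 e=0 c=0 b=1
t18.Δ5 a=0 d=1 clk=1 e=0 c=1 b=1
t19.Δ0 a=0 d=1 clk=1 e=0 c=1 b=1
t19.Δ1 a=0 d=1 clk=0 e=0 c=1 b=1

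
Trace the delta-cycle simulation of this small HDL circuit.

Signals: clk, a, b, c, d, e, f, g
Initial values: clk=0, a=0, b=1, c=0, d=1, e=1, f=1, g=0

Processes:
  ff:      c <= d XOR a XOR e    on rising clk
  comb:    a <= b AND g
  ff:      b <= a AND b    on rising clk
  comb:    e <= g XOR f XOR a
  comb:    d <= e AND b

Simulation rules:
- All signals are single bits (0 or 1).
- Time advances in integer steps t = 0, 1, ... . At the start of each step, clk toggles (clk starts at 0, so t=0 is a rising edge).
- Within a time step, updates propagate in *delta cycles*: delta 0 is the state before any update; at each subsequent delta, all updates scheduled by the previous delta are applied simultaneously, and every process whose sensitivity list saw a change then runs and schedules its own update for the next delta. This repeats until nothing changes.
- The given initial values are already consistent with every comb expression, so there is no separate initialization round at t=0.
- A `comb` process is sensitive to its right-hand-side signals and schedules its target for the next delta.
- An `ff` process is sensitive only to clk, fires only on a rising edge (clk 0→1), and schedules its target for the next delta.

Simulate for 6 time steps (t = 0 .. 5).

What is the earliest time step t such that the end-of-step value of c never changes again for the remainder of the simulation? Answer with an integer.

2

[bits: b,clk,d,c,g,f,e,a]
t=0: Δ0=10100110 Δ1=11100110 Δ2=01100110 Δ3=01000110 | 3Δ
t=1: Δ0=01000110 Δ1=00000110 | 1Δ
t=2: Δ0=00000110 Δ1=01000110 Δ2=01010110 | 2Δ
t=3: Δ0=01010110 Δ1=00010110 | 1Δ
t=4: Δ0=00010110 Δ1=01010110 | 1Δ
t=5: Δ0=01010110 Δ1=00010110 | 1Δ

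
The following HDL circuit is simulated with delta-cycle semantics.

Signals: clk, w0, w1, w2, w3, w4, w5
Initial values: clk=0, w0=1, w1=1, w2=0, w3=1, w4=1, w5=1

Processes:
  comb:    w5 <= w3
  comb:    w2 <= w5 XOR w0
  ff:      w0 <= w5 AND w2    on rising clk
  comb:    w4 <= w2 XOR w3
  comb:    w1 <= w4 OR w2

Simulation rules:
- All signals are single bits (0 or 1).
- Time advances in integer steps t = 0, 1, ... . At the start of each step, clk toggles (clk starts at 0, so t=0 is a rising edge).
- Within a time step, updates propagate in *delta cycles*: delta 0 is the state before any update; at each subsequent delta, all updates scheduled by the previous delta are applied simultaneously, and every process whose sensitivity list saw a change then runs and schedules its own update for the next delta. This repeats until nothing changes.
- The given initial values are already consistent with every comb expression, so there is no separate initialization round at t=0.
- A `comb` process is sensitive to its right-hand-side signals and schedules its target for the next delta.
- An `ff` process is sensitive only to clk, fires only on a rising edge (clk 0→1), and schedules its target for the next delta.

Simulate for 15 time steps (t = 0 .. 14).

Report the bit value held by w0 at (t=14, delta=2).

1

[bits: w2,clk,w5,w1,w3,w4,w0]
t=0: Δ0=0011111 Δ1=0111111 Δ2=0111110 Δ3=1111110 Δ4=1111100 | 4Δ
t=1: Δ0=1111100 Δ1=1011100 | 1Δ
t=2: Δ0=1011100 Δ1=1111100 Δ2=1111101 Δ3=0111101 Δ4=0110111 Δ5=0111111 | 5Δ
t=3: Δ0=0111111 Δ1=0011111 | 1Δ
t=4: Δ0=0011111 Δ1=0111111 Δ2=0111110 Δ3=1111110 Δ4=1111100 | 4Δ
t=5: Δ0=1111100 Δ1=1011100 | 1Δ
t=6: Δ0=1011100 Δ1=1111100 Δ2=1111101 Δ3=0111101 Δ4=0110111 Δ5=0111111 | 5Δ
t=7: Δ0=0111111 Δ1=0011111 | 1Δ
t=8: Δ0=0011111 Δ1=0111111 Δ2=0111110 Δ3=1111110 Δ4=1111100 | 4Δ
t=9: Δ0=1111100 Δ1=1011100 | 1Δ
t=10: Δ0=1011100 Δ1=1111100 Δ2=1111101 Δ3=0111101 Δ4=0110111 Δ5=0111111 | 5Δ
t=11: Δ0=0111111 Δ1=0011111 | 1Δ
t=12: Δ0=0011111 Δ1=0111111 Δ2=0111110 Δ3=1111110 Δ4=1111100 | 4Δ
t=13: Δ0=1111100 Δ1=1011100 | 1Δ
t=14: Δ0=1011100 Δ1=1111100 Δ2=1111101 Δ3=0111101 Δ4=0110111 Δ5=0111111 | 5Δ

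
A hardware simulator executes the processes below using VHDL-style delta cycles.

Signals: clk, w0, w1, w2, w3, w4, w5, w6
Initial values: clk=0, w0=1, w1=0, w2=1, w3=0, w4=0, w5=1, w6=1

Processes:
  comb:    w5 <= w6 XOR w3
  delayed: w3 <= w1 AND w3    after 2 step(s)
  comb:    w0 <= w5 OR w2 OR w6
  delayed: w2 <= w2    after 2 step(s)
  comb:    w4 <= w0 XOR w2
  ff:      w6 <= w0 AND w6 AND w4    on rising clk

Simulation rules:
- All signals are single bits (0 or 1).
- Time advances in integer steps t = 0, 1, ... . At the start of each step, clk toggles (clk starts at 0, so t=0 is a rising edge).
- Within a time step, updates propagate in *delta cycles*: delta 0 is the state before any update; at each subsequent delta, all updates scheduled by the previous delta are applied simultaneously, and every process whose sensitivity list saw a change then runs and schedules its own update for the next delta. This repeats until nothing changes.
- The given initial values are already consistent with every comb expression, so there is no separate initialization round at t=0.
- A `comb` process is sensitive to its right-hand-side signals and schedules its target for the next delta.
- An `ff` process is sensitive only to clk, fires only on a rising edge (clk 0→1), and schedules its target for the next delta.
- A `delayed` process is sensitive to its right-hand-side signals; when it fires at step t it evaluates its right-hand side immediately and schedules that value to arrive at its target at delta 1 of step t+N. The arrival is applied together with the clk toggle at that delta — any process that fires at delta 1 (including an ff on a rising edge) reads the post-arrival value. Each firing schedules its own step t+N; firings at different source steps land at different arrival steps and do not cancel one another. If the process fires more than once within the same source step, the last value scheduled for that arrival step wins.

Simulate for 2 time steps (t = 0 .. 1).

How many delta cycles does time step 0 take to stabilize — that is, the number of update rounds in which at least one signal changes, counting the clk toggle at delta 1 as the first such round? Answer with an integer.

t0.Δ0 w1=0 w3=0 w6=1 w5=1 clk=0 w4=0 w0=1 w2=1
t0.Δ1 w1=0 w3=0 w6=1 w5=1 clk=1 w4=0 w0=1 w2=1
t0.Δ2 w1=0 w3=0 w6=0 w5=1 clk=1 w4=0 w0=1 w2=1
t0.Δ3 w1=0 w3=0 w6=0 w5=0 clk=1 w4=0 w0=1 w2=1
t1.Δ0 w1=0 w3=0 w6=0 w5=0 clk=1 w4=0 w0=1 w2=1
t1.Δ1 w1=0 w3=0 w6=0 w5=0 clk=0 w4=0 w0=1 w2=1

3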